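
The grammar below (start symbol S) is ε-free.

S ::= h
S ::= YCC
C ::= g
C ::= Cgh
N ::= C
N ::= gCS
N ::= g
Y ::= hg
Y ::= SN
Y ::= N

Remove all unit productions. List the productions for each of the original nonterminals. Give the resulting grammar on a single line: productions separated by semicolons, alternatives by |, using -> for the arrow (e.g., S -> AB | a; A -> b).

Unit productions: N->C, Y->N.
Unit pairs (A ⇒* B via units): (N,C), (Y,C), (Y,N).
S: inherits non-unit rules of {S} → YCC | h.
C: inherits non-unit rules of {C} → Cgh | g.
N: inherits non-unit rules of {C, N} → Cgh | g | gCS.
Y: inherits non-unit rules of {C, N, Y} → Cgh | SN | g | gCS | hg.

S -> h | YCC; C -> g | Cgh; N -> g | Cgh | gCS; Y -> g | SN | hg | Cgh | gCS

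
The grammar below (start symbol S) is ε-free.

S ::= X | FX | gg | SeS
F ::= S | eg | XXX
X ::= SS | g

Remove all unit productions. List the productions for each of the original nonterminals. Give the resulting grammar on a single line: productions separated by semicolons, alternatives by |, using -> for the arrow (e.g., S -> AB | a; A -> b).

S -> g | FX | SS | gg | SeS; F -> g | FX | SS | eg | gg | SeS | XXX; X -> g | SS

Unit productions: F->S, S->X.
Unit pairs (A ⇒* B via units): (F,S), (F,X), (S,X).
S: inherits non-unit rules of {S, X} → FX | SS | SeS | g | gg.
F: inherits non-unit rules of {F, S, X} → FX | SS | SeS | XXX | eg | g | gg.
X: inherits non-unit rules of {X} → SS | g.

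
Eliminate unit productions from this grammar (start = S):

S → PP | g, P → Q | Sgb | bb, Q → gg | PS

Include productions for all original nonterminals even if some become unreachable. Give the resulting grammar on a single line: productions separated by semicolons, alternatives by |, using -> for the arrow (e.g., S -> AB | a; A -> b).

S -> g | PP; P -> PS | bb | gg | Sgb; Q -> PS | gg

Unit productions: P->Q.
Unit pairs (A ⇒* B via units): (P,Q).
S: inherits non-unit rules of {S} → PP | g.
P: inherits non-unit rules of {P, Q} → PS | Sgb | bb | gg.
Q: inherits non-unit rules of {Q} → PS | gg.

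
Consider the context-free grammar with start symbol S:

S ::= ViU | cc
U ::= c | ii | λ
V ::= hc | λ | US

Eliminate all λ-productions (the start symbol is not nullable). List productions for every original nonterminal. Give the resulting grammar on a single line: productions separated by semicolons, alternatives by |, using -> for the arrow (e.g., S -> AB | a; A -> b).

S -> i | Vi | cc | iU | ViU; U -> c | ii; V -> S | US | hc

Nullable set: {U, V}.
S -> ViU: V, U nullable, giving Vi | ViU | i | iU.
Drop U -> λ.
Drop V -> λ.
V -> US: U nullable, giving S | US.
Unchanged (no nullable symbols): S -> cc; U -> c; U -> ii; V -> hc.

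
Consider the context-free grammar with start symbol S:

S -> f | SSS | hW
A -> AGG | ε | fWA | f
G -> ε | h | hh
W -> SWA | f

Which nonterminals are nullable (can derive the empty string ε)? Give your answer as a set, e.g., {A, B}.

Directly nullable (have an ε-rule): {A, G}.
Not nullable: S, W — each has a terminal in every rule's right-hand side or depends on a non-nullable symbol.

{A, G}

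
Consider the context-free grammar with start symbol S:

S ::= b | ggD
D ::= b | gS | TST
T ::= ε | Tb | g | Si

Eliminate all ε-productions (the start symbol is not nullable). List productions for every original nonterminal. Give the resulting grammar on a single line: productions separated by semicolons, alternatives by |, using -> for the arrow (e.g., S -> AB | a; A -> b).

Nullable set: {T}.
D -> TST: T, T nullable, giving S | ST | TS | TST.
Drop T -> ε.
T -> Tb: T nullable, giving Tb | b.
Unchanged (no nullable symbols): S -> b; S -> ggD; D -> b; D -> gS; T -> Si; T -> g.

S -> b | ggD; D -> S | b | ST | TS | gS | TST; T -> b | g | Si | Tb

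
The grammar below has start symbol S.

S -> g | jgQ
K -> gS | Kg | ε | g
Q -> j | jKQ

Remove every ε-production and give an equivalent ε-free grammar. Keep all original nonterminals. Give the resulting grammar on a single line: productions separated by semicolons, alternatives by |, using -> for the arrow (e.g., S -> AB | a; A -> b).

S -> g | jgQ; K -> g | Kg | gS; Q -> j | jQ | jKQ

Nullable set: {K}.
Drop K -> ε.
K -> Kg: K nullable, giving Kg | g.
Q -> jKQ: K nullable, giving jKQ | jQ.
Unchanged (no nullable symbols): S -> g; S -> jgQ; K -> g; K -> gS; Q -> j.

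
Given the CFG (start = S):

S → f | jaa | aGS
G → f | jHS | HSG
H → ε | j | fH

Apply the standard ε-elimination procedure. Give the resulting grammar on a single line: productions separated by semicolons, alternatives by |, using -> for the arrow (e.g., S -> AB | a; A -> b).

Nullable set: {H}.
G -> HSG: H nullable, giving HSG | SG.
G -> jHS: H nullable, giving jHS | jS.
Drop H -> ε.
H -> fH: H nullable, giving f | fH.
Unchanged (no nullable symbols): S -> aGS; S -> f; S -> jaa; G -> f; H -> j.

S -> f | aGS | jaa; G -> f | SG | jS | HSG | jHS; H -> f | j | fH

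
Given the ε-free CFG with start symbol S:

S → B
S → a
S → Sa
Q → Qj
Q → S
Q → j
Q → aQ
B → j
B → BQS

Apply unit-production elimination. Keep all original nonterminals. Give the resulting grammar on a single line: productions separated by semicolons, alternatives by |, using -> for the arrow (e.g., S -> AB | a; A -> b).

Unit productions: Q->S, S->B.
Unit pairs (A ⇒* B via units): (Q,B), (Q,S), (S,B).
S: inherits non-unit rules of {B, S} → BQS | Sa | a | j.
B: inherits non-unit rules of {B} → BQS | j.
Q: inherits non-unit rules of {B, Q, S} → BQS | Qj | Sa | a | aQ | j.

S -> a | j | Sa | BQS; B -> j | BQS; Q -> a | j | Qj | Sa | aQ | BQS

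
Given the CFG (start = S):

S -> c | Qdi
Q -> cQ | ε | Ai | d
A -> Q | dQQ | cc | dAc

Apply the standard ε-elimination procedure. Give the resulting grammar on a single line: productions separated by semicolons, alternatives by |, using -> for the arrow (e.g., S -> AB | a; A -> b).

Nullable set: {A, Q}.
S -> Qdi: Q nullable, giving Qdi | di.
A -> Q: Q nullable, giving Q.
A -> dAc: A nullable, giving dAc | dc.
A -> dQQ: Q, Q nullable, giving d | dQ | dQQ.
Drop Q -> ε.
Q -> Ai: A nullable, giving Ai | i.
Q -> cQ: Q nullable, giving c | cQ.
Unchanged (no nullable symbols): S -> c; A -> cc; Q -> d.

S -> c | di | Qdi; A -> Q | d | cc | dQ | dc | dAc | dQQ; Q -> c | d | i | Ai | cQ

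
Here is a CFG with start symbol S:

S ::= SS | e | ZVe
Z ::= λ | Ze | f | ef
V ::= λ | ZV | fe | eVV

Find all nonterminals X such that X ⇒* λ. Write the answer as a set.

{V, Z}

Directly nullable (have an ε-rule): {V, Z}.
Not nullable: S — each has a terminal in every rule's right-hand side or depends on a non-nullable symbol.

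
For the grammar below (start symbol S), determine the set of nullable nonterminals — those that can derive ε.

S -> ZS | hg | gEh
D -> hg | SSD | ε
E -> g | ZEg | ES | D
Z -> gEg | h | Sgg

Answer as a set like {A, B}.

Directly nullable (have an ε-rule): {D}.
E is nullable via E -> D (every symbol on the right is already known nullable).
Not nullable: S, Z — each has a terminal in every rule's right-hand side or depends on a non-nullable symbol.

{D, E}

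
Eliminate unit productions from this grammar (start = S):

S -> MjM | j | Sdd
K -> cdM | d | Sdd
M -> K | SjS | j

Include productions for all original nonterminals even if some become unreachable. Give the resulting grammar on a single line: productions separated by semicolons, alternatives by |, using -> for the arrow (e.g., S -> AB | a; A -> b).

S -> j | MjM | Sdd; K -> d | Sdd | cdM; M -> d | j | Sdd | SjS | cdM

Unit productions: M->K.
Unit pairs (A ⇒* B via units): (M,K).
S: inherits non-unit rules of {S} → MjM | Sdd | j.
K: inherits non-unit rules of {K} → Sdd | cdM | d.
M: inherits non-unit rules of {K, M} → Sdd | SjS | cdM | d | j.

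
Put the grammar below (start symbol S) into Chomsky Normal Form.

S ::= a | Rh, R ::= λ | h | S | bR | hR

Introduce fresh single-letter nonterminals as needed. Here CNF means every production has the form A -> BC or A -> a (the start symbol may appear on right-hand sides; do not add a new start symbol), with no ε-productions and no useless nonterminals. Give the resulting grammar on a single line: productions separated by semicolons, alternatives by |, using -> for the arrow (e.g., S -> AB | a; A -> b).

S -> a | h | RA; A -> h; B -> b; R -> a | b | h | AR | BR | RA

Nullable: {R}; after ε-elimination: S -> a | h | Rh; R -> S | b | h | bR | hR.
After unit-elimination: S -> a | h | Rh; R -> a | b | h | Rh | bR | hR.
TERM: introduce B -> b, A -> h and substitute in every rule of length ≥2.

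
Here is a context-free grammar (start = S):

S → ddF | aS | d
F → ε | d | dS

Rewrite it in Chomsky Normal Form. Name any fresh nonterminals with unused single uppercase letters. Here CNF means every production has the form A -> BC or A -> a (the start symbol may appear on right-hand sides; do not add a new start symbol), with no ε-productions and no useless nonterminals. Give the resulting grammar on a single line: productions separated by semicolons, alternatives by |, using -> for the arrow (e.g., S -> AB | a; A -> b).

Nullable: {F}; after ε-elimination: S -> d | aS | dd | ddF; F -> d | dS.
No unit productions to eliminate.
TERM: introduce B -> a, A -> d and substitute in every rule of length ≥2.
BIN: S -> AAF becomes S -> AC, C -> AF.

S -> d | AA | AC | BS; A -> d; B -> a; C -> AF; F -> d | AS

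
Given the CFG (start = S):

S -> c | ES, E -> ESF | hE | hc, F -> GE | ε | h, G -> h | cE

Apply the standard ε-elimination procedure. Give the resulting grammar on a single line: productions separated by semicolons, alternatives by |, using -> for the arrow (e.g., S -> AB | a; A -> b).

S -> c | ES; E -> ES | hE | hc | ESF; F -> h | GE; G -> h | cE

Nullable set: {F}.
E -> ESF: F nullable, giving ES | ESF.
Drop F -> ε.
Unchanged (no nullable symbols): S -> ES; S -> c; E -> hE; E -> hc; F -> GE; F -> h; G -> cE; G -> h.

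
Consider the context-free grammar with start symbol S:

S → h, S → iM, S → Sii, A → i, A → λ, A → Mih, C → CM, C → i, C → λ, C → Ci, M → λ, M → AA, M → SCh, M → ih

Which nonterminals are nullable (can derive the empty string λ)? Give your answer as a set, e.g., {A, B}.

Directly nullable (have an ε-rule): {A, C, M}.
Not nullable: S — each has a terminal in every rule's right-hand side or depends on a non-nullable symbol.

{A, C, M}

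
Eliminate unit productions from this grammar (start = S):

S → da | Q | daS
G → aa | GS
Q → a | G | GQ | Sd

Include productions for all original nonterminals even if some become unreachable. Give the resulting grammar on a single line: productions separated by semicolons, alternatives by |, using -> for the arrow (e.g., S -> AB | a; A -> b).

S -> a | GQ | GS | Sd | aa | da | daS; G -> GS | aa; Q -> a | GQ | GS | Sd | aa

Unit productions: Q->G, S->Q.
Unit pairs (A ⇒* B via units): (Q,G), (S,G), (S,Q).
S: inherits non-unit rules of {G, Q, S} → GQ | GS | Sd | a | aa | da | daS.
G: inherits non-unit rules of {G} → GS | aa.
Q: inherits non-unit rules of {G, Q} → GQ | GS | Sd | a | aa.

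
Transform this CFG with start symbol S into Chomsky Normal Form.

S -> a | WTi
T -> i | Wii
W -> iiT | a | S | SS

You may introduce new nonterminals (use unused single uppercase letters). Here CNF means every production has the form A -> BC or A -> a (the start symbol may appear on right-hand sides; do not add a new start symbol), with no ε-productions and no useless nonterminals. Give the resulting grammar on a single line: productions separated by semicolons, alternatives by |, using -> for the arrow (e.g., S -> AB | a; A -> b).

S -> a | WB; A -> i; B -> TA; C -> AA; D -> AT; E -> TA; T -> i | WC; W -> a | AD | SS | WE

No ε-productions.
After unit-elimination: S -> a | WTi; T -> i | Wii; W -> a | SS | WTi | iiT.
TERM: introduce A -> i and substitute in every rule of length ≥2.
BIN: S -> WTA becomes S -> WB, B -> TA; T -> WAA becomes T -> WC, C -> AA; W -> AAT becomes W -> AD, D -> AT; W -> WTA becomes W -> WE, E -> TA.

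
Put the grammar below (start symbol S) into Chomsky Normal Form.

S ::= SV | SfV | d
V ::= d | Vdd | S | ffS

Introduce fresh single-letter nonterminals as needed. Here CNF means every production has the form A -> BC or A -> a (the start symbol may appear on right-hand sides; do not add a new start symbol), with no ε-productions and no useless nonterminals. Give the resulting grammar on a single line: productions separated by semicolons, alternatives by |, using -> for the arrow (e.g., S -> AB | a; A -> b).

No ε-productions.
After unit-elimination: S -> d | SV | SfV; V -> d | SV | SfV | Vdd | ffS.
TERM: introduce B -> d, A -> f and substitute in every rule of length ≥2.
BIN: S -> SAV becomes S -> SC, C -> AV; V -> AAS becomes V -> AD, D -> AS; V -> SAV becomes V -> SE, E -> AV; V -> VBB becomes V -> VF, F -> BB.

S -> d | SC | SV; A -> f; B -> d; C -> AV; D -> AS; E -> AV; F -> BB; V -> d | AD | SE | SV | VF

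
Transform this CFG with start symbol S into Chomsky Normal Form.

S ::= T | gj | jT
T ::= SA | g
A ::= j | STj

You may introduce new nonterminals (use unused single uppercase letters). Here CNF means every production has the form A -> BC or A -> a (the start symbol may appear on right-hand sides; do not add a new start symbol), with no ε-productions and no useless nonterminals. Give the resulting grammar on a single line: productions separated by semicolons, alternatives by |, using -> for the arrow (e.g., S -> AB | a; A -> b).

S -> g | BT | CB | SA; A -> j | SD; B -> j; C -> g; D -> TB; T -> g | SA

No ε-productions.
After unit-elimination: S -> g | SA | gj | jT; A -> j | STj; T -> g | SA.
TERM: introduce C -> g, B -> j and substitute in every rule of length ≥2.
BIN: A -> STB becomes A -> SD, D -> TB.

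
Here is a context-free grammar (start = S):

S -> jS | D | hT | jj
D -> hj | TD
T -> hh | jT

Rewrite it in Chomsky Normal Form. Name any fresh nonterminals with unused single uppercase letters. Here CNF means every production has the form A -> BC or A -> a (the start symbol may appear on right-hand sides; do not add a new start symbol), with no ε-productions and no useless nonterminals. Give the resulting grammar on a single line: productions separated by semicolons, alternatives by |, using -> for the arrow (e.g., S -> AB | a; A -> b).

No ε-productions.
After unit-elimination: S -> TD | hT | hj | jS | jj; D -> TD | hj; T -> hh | jT.
TERM: introduce A -> h, B -> j and substitute in every rule of length ≥2.

S -> AB | AT | BB | BS | TD; A -> h; B -> j; D -> AB | TD; T -> AA | BT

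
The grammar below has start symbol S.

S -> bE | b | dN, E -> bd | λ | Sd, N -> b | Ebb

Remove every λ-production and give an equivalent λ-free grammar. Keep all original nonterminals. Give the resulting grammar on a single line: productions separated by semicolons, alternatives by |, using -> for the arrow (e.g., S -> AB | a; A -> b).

S -> b | bE | dN; E -> Sd | bd; N -> b | bb | Ebb

Nullable set: {E}.
S -> bE: E nullable, giving b | bE.
Drop E -> λ.
N -> Ebb: E nullable, giving Ebb | bb.
Unchanged (no nullable symbols): S -> b; S -> dN; E -> Sd; E -> bd; N -> b.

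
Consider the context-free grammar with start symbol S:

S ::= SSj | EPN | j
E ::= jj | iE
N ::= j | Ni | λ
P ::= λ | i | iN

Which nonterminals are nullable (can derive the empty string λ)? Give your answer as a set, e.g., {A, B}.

{N, P}

Directly nullable (have an ε-rule): {N, P}.
Not nullable: E, S — each has a terminal in every rule's right-hand side or depends on a non-nullable symbol.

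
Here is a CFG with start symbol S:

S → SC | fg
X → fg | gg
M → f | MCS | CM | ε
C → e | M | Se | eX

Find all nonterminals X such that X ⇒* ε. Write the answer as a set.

Directly nullable (have an ε-rule): {M}.
C is nullable via C -> M (every symbol on the right is already known nullable).
Not nullable: S, X — each has a terminal in every rule's right-hand side or depends on a non-nullable symbol.

{C, M}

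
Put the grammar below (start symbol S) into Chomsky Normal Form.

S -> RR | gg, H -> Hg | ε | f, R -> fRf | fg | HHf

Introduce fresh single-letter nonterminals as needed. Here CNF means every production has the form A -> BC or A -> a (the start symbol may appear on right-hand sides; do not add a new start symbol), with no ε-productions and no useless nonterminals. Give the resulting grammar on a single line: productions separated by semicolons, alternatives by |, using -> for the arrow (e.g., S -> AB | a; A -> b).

Nullable: {H}; after ε-elimination: S -> RR | gg; H -> f | g | Hg; R -> f | Hf | fg | HHf | fRf.
No unit productions to eliminate.
TERM: introduce B -> f, A -> g and substitute in every rule of length ≥2.
BIN: R -> BRB becomes R -> BC, C -> RB; R -> HHB becomes R -> HD, D -> HB.

S -> AA | RR; A -> g; B -> f; C -> RB; D -> HB; H -> f | g | HA; R -> f | BA | BC | HB | HD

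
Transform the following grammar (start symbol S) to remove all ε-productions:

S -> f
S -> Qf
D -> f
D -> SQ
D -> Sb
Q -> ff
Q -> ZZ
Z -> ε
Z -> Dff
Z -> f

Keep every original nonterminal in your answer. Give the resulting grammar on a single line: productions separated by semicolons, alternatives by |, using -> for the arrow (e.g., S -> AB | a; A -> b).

Nullable set: {Q, Z}.
S -> Qf: Q nullable, giving Qf | f.
D -> SQ: Q nullable, giving S | SQ.
Q -> ZZ: Z, Z nullable, giving Z | ZZ.
Drop Z -> ε.
Unchanged (no nullable symbols): S -> f; D -> Sb; D -> f; Q -> ff; Z -> Dff; Z -> f.

S -> f | Qf; D -> S | f | SQ | Sb; Q -> Z | ZZ | ff; Z -> f | Dff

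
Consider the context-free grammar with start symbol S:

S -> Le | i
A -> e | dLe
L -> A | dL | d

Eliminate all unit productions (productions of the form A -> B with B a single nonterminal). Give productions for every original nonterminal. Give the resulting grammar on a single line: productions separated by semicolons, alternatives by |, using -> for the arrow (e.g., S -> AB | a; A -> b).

S -> i | Le; A -> e | dLe; L -> d | e | dL | dLe

Unit productions: L->A.
Unit pairs (A ⇒* B via units): (L,A).
S: inherits non-unit rules of {S} → Le | i.
A: inherits non-unit rules of {A} → dLe | e.
L: inherits non-unit rules of {A, L} → d | dL | dLe | e.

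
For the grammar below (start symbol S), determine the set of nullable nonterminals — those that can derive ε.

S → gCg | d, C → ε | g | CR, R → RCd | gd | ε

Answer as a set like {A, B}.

{C, R}

Directly nullable (have an ε-rule): {C, R}.
Not nullable: S — each has a terminal in every rule's right-hand side or depends on a non-nullable symbol.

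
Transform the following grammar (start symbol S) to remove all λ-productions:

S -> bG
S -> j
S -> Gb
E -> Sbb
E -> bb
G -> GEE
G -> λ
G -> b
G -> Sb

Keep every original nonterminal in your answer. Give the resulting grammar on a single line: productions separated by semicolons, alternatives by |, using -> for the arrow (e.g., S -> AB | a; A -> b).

Nullable set: {G}.
S -> Gb: G nullable, giving Gb | b.
S -> bG: G nullable, giving b | bG.
Drop G -> λ.
G -> GEE: G nullable, giving EE | GEE.
Unchanged (no nullable symbols): S -> j; E -> Sbb; E -> bb; G -> Sb; G -> b.

S -> b | j | Gb | bG; E -> bb | Sbb; G -> b | EE | Sb | GEE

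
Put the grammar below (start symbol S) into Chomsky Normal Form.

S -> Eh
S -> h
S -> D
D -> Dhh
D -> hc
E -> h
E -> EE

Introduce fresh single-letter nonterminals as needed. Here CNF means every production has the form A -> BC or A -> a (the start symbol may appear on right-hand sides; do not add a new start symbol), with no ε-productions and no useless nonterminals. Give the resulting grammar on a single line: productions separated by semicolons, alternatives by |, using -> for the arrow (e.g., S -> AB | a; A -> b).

No ε-productions.
After unit-elimination: S -> h | Eh | hc | Dhh; D -> hc | Dhh; E -> h | EE.
TERM: introduce B -> c, A -> h and substitute in every rule of length ≥2.
BIN: D -> DAA becomes D -> DC, C -> AA; S -> DAA becomes S -> DF, F -> AA.

S -> h | AB | DF | EA; A -> h; B -> c; C -> AA; D -> AB | DC; E -> h | EE; F -> AA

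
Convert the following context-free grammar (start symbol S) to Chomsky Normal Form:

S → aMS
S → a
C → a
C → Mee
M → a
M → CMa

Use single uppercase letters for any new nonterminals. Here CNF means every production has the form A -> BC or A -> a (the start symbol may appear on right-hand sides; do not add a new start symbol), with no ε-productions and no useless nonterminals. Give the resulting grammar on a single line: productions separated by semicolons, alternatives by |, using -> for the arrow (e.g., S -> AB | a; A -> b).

No ε-productions.
No unit productions to eliminate.
TERM: introduce B -> a, A -> e and substitute in every rule of length ≥2.
BIN: C -> MAA becomes C -> MD, D -> AA; M -> CMB becomes M -> CE, E -> MB; S -> BMS becomes S -> BF, F -> MS.

S -> a | BF; A -> e; B -> a; C -> a | MD; D -> AA; E -> MB; F -> MS; M -> a | CE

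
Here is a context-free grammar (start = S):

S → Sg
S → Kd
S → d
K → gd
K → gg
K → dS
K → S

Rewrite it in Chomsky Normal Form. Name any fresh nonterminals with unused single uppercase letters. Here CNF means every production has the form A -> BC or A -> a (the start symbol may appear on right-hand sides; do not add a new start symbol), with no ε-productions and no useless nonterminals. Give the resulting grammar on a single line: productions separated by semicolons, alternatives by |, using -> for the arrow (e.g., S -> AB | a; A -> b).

No ε-productions.
After unit-elimination: S -> d | Kd | Sg; K -> d | Kd | Sg | dS | gd | gg.
TERM: introduce A -> d, B -> g and substitute in every rule of length ≥2.

S -> d | KA | SB; A -> d; B -> g; K -> d | AS | BA | BB | KA | SB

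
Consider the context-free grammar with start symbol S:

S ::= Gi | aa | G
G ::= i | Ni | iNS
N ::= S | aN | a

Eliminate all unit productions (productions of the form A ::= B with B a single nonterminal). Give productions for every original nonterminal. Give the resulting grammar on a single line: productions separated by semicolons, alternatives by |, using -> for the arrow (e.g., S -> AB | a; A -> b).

Unit productions: N->S, S->G.
Unit pairs (A ⇒* B via units): (N,G), (N,S), (S,G).
S: inherits non-unit rules of {G, S} → Gi | Ni | aa | i | iNS.
G: inherits non-unit rules of {G} → Ni | i | iNS.
N: inherits non-unit rules of {G, N, S} → Gi | Ni | a | aN | aa | i | iNS.

S -> i | Gi | Ni | aa | iNS; G -> i | Ni | iNS; N -> a | i | Gi | Ni | aN | aa | iNS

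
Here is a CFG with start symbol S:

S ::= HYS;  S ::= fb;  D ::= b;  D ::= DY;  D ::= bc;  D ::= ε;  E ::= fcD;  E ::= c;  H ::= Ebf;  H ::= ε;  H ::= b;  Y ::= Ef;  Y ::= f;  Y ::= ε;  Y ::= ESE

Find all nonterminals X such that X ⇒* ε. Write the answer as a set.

{D, H, Y}

Directly nullable (have an ε-rule): {D, H, Y}.
Not nullable: E, S — each has a terminal in every rule's right-hand side or depends on a non-nullable symbol.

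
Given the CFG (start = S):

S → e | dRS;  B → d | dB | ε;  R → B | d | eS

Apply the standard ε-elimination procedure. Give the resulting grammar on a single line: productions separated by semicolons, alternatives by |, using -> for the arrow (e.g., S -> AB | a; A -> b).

Nullable set: {B, R}.
S -> dRS: R nullable, giving dRS | dS.
Drop B -> ε.
B -> dB: B nullable, giving d | dB.
R -> B: B nullable, giving B.
Unchanged (no nullable symbols): S -> e; B -> d; R -> d; R -> eS.

S -> e | dS | dRS; B -> d | dB; R -> B | d | eS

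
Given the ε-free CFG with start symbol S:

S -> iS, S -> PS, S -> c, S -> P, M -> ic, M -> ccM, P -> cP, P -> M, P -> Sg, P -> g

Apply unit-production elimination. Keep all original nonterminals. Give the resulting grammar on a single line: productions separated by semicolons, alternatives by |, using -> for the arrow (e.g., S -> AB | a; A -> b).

S -> c | g | PS | Sg | cP | iS | ic | ccM; M -> ic | ccM; P -> g | Sg | cP | ic | ccM

Unit productions: P->M, S->P.
Unit pairs (A ⇒* B via units): (P,M), (S,M), (S,P).
S: inherits non-unit rules of {M, P, S} → PS | Sg | c | cP | ccM | g | iS | ic.
M: inherits non-unit rules of {M} → ccM | ic.
P: inherits non-unit rules of {M, P} → Sg | cP | ccM | g | ic.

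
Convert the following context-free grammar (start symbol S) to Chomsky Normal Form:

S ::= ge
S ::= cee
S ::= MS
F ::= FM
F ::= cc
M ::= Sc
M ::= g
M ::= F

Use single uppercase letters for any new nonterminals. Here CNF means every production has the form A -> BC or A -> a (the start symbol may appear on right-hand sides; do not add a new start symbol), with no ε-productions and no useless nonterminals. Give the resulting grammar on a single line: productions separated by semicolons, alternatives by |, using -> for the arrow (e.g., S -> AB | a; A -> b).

No ε-productions.
After unit-elimination: S -> MS | ge | cee; F -> FM | cc; M -> g | FM | Sc | cc.
TERM: introduce A -> c, B -> e, C -> g and substitute in every rule of length ≥2.
BIN: S -> ABB becomes S -> AD, D -> BB.

S -> AD | CB | MS; A -> c; B -> e; C -> g; D -> BB; F -> AA | FM; M -> g | AA | FM | SA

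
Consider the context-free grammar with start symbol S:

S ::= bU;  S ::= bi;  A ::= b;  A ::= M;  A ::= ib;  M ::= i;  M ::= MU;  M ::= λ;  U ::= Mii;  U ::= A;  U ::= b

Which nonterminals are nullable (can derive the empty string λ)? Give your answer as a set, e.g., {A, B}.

{A, M, U}

Directly nullable (have an ε-rule): {M}.
A is nullable via A -> M (every symbol on the right is already known nullable).
U is nullable via U -> A (every symbol on the right is already known nullable).
Not nullable: S — each has a terminal in every rule's right-hand side or depends on a non-nullable symbol.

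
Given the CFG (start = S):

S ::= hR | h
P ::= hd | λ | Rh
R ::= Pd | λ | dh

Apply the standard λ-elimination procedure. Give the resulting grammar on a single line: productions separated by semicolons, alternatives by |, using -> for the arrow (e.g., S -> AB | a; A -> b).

Nullable set: {P, R}.
S -> hR: R nullable, giving h | hR.
Drop P -> λ.
P -> Rh: R nullable, giving Rh | h.
Drop R -> λ.
R -> Pd: P nullable, giving Pd | d.
Unchanged (no nullable symbols): S -> h; P -> hd; R -> dh.

S -> h | hR; P -> h | Rh | hd; R -> d | Pd | dh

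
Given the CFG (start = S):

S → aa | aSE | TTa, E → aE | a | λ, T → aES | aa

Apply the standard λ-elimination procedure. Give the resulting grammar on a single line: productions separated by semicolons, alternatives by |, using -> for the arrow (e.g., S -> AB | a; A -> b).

S -> aS | aa | TTa | aSE; E -> a | aE; T -> aS | aa | aES

Nullable set: {E}.
S -> aSE: E nullable, giving aS | aSE.
Drop E -> λ.
E -> aE: E nullable, giving a | aE.
T -> aES: E nullable, giving aES | aS.
Unchanged (no nullable symbols): S -> TTa; S -> aa; E -> a; T -> aa.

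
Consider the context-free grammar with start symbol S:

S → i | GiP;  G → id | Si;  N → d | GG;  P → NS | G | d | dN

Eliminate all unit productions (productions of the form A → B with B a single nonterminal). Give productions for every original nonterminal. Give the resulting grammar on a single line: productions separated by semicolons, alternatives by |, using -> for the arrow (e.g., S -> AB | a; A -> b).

S -> i | GiP; G -> Si | id; N -> d | GG; P -> d | NS | Si | dN | id

Unit productions: P->G.
Unit pairs (A ⇒* B via units): (P,G).
S: inherits non-unit rules of {S} → GiP | i.
G: inherits non-unit rules of {G} → Si | id.
N: inherits non-unit rules of {N} → GG | d.
P: inherits non-unit rules of {G, P} → NS | Si | d | dN | id.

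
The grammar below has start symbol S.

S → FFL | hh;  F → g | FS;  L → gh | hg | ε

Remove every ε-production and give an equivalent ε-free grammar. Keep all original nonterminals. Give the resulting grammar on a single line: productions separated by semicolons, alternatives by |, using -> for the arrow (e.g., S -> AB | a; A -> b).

S -> FF | hh | FFL; F -> g | FS; L -> gh | hg

Nullable set: {L}.
S -> FFL: L nullable, giving FF | FFL.
Drop L -> ε.
Unchanged (no nullable symbols): S -> hh; F -> FS; F -> g; L -> gh; L -> hg.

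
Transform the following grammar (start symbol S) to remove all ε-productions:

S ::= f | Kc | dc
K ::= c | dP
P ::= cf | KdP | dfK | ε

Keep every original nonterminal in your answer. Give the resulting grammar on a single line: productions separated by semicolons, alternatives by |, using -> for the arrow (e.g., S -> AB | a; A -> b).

Nullable set: {P}.
K -> dP: P nullable, giving d | dP.
Drop P -> ε.
P -> KdP: P nullable, giving Kd | KdP.
Unchanged (no nullable symbols): S -> Kc; S -> dc; S -> f; K -> c; P -> cf; P -> dfK.

S -> f | Kc | dc; K -> c | d | dP; P -> Kd | cf | KdP | dfK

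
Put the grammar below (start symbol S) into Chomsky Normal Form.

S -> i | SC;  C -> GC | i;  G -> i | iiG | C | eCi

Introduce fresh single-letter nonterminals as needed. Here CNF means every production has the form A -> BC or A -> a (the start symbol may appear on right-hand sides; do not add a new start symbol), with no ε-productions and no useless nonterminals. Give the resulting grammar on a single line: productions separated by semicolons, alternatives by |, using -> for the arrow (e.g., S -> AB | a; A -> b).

S -> i | SC; A -> e; B -> i; C -> i | GC; D -> CB; E -> BG; G -> i | AD | BE | GC

No ε-productions.
After unit-elimination: S -> i | SC; C -> i | GC; G -> i | GC | eCi | iiG.
TERM: introduce A -> e, B -> i and substitute in every rule of length ≥2.
BIN: G -> ACB becomes G -> AD, D -> CB; G -> BBG becomes G -> BE, E -> BG.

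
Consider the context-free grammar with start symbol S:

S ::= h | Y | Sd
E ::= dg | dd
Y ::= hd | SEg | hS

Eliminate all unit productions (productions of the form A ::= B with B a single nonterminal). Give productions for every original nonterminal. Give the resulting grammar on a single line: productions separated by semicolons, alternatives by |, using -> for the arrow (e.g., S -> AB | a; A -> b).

Unit productions: S->Y.
Unit pairs (A ⇒* B via units): (S,Y).
S: inherits non-unit rules of {S, Y} → SEg | Sd | h | hS | hd.
E: inherits non-unit rules of {E} → dd | dg.
Y: inherits non-unit rules of {Y} → SEg | hS | hd.

S -> h | Sd | hS | hd | SEg; E -> dd | dg; Y -> hS | hd | SEg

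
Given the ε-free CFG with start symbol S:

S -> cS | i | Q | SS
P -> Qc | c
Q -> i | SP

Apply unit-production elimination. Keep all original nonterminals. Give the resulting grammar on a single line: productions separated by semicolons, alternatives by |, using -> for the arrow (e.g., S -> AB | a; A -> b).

S -> i | SP | SS | cS; P -> c | Qc; Q -> i | SP

Unit productions: S->Q.
Unit pairs (A ⇒* B via units): (S,Q).
S: inherits non-unit rules of {Q, S} → SP | SS | cS | i.
P: inherits non-unit rules of {P} → Qc | c.
Q: inherits non-unit rules of {Q} → SP | i.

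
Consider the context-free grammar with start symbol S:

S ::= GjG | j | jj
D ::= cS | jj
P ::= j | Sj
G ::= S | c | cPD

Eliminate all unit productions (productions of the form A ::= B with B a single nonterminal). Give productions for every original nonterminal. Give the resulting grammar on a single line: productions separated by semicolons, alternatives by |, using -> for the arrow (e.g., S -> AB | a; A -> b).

S -> j | jj | GjG; D -> cS | jj; G -> c | j | jj | GjG | cPD; P -> j | Sj

Unit productions: G->S.
Unit pairs (A ⇒* B via units): (G,S).
S: inherits non-unit rules of {S} → GjG | j | jj.
D: inherits non-unit rules of {D} → cS | jj.
G: inherits non-unit rules of {G, S} → GjG | c | cPD | j | jj.
P: inherits non-unit rules of {P} → Sj | j.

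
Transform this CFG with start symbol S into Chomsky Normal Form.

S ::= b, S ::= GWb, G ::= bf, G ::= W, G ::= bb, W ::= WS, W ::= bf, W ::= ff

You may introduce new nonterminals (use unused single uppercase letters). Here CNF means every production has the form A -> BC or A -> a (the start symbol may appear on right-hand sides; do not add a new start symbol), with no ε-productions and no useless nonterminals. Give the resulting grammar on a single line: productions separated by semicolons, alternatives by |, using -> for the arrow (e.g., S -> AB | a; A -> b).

S -> b | GC; A -> b; B -> f; C -> WA; G -> AA | AB | BB | WS; W -> AB | BB | WS

No ε-productions.
After unit-elimination: S -> b | GWb; G -> WS | bb | bf | ff; W -> WS | bf | ff.
TERM: introduce A -> b, B -> f and substitute in every rule of length ≥2.
BIN: S -> GWA becomes S -> GC, C -> WA.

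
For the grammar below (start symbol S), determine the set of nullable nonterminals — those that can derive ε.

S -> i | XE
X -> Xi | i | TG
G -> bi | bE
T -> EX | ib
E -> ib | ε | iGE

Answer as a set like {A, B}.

Directly nullable (have an ε-rule): {E}.
Not nullable: G, S, T, X — each has a terminal in every rule's right-hand side or depends on a non-nullable symbol.

{E}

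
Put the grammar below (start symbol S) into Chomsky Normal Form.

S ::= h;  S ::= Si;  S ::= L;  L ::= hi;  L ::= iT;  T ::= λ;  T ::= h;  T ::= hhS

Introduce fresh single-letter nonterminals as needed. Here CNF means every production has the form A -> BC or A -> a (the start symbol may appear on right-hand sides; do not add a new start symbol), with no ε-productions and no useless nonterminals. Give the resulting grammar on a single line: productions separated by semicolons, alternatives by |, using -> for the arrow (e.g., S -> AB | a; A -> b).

Nullable: {T}; after ε-elimination: S -> L | h | Si; L -> i | hi | iT; T -> h | hhS.
After unit-elimination: S -> h | i | Si | hi | iT; L -> i | hi | iT; T -> h | hhS.
TERM: introduce A -> h, B -> i and substitute in every rule of length ≥2.
BIN: T -> AAS becomes T -> AC, C -> AS.
Drop unreachable/unproductive: L.

S -> h | i | AB | BT | SB; A -> h; B -> i; C -> AS; T -> h | AC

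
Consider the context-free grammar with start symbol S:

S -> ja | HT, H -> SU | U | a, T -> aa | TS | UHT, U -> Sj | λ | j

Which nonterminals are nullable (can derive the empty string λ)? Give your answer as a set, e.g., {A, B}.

Directly nullable (have an ε-rule): {U}.
H is nullable via H -> U (every symbol on the right is already known nullable).
Not nullable: S, T — each has a terminal in every rule's right-hand side or depends on a non-nullable symbol.

{H, U}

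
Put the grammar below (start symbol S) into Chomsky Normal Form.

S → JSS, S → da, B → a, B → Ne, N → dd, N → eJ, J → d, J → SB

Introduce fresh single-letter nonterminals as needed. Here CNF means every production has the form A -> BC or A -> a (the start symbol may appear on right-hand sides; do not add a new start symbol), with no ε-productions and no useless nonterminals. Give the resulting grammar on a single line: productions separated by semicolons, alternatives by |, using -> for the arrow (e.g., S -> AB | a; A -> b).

No ε-productions.
No unit productions to eliminate.
TERM: introduce D -> a, C -> d, A -> e and substitute in every rule of length ≥2.
BIN: S -> JSS becomes S -> JE, E -> SS.

S -> CD | JE; A -> e; B -> a | NA; C -> d; D -> a; E -> SS; J -> d | SB; N -> AJ | CC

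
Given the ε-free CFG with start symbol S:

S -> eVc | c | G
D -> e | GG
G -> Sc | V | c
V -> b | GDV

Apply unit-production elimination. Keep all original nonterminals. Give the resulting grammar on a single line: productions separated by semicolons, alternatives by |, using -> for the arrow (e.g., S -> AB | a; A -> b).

S -> b | c | Sc | GDV | eVc; D -> e | GG; G -> b | c | Sc | GDV; V -> b | GDV

Unit productions: G->V, S->G.
Unit pairs (A ⇒* B via units): (G,V), (S,G), (S,V).
S: inherits non-unit rules of {G, S, V} → GDV | Sc | b | c | eVc.
D: inherits non-unit rules of {D} → GG | e.
G: inherits non-unit rules of {G, V} → GDV | Sc | b | c.
V: inherits non-unit rules of {V} → GDV | b.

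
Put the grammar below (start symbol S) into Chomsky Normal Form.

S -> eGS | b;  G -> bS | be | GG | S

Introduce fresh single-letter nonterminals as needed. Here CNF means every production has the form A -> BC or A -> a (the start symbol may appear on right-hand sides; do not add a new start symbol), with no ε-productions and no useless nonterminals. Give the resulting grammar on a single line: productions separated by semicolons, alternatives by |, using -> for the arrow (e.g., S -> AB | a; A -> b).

S -> b | BD; A -> b; B -> e; C -> GS; D -> GS; G -> b | AB | AS | BC | GG

No ε-productions.
After unit-elimination: S -> b | eGS; G -> b | GG | bS | be | eGS.
TERM: introduce A -> b, B -> e and substitute in every rule of length ≥2.
BIN: G -> BGS becomes G -> BC, C -> GS; S -> BGS becomes S -> BD, D -> GS.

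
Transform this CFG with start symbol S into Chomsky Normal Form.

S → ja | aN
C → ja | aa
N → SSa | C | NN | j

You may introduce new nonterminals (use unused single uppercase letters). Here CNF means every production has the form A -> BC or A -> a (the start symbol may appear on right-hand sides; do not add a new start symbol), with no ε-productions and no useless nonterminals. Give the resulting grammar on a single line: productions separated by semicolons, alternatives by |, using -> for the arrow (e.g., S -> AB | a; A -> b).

No ε-productions.
After unit-elimination: S -> aN | ja; C -> aa | ja; N -> j | NN | aa | ja | SSa.
TERM: introduce A -> a, B -> j and substitute in every rule of length ≥2.
BIN: N -> SSA becomes N -> SD, D -> SA.
Drop unreachable/unproductive: C.

S -> AN | BA; A -> a; B -> j; D -> SA; N -> j | AA | BA | NN | SD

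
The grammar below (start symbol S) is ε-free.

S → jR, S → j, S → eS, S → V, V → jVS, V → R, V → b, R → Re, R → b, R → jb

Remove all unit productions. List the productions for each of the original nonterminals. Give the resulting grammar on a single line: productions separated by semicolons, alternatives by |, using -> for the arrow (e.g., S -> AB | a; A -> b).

Unit productions: S->V, V->R.
Unit pairs (A ⇒* B via units): (S,R), (S,V), (V,R).
S: inherits non-unit rules of {R, S, V} → Re | b | eS | j | jR | jVS | jb.
R: inherits non-unit rules of {R} → Re | b | jb.
V: inherits non-unit rules of {R, V} → Re | b | jVS | jb.

S -> b | j | Re | eS | jR | jb | jVS; R -> b | Re | jb; V -> b | Re | jb | jVS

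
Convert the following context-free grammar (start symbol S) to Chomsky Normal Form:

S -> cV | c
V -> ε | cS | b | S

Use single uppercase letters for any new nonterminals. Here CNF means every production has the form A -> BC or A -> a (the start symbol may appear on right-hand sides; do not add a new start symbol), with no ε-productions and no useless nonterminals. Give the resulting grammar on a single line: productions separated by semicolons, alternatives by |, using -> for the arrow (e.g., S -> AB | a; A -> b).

Nullable: {V}; after ε-elimination: S -> c | cV; V -> S | b | cS.
After unit-elimination: S -> c | cV; V -> b | c | cS | cV.
TERM: introduce A -> c and substitute in every rule of length ≥2.

S -> c | AV; A -> c; V -> b | c | AS | AV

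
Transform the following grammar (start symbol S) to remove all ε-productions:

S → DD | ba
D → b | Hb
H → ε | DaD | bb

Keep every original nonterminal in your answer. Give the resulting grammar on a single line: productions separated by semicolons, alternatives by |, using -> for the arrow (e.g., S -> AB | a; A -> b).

S -> DD | ba; D -> b | Hb; H -> bb | DaD

Nullable set: {H}.
D -> Hb: H nullable, giving Hb | b.
Drop H -> ε.
Unchanged (no nullable symbols): S -> DD; S -> ba; D -> b; H -> DaD; H -> bb.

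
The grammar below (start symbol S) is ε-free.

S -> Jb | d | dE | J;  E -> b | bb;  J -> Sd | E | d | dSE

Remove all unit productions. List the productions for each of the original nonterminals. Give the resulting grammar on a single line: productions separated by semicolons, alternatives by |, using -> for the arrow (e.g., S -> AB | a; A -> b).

S -> b | d | Jb | Sd | bb | dE | dSE; E -> b | bb; J -> b | d | Sd | bb | dSE

Unit productions: J->E, S->J.
Unit pairs (A ⇒* B via units): (J,E), (S,E), (S,J).
S: inherits non-unit rules of {E, J, S} → Jb | Sd | b | bb | d | dE | dSE.
E: inherits non-unit rules of {E} → b | bb.
J: inherits non-unit rules of {E, J} → Sd | b | bb | d | dSE.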